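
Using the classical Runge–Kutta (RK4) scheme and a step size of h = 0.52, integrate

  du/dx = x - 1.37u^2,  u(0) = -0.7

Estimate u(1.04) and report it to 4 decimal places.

RK4: k1 = f(x_n, u_n); k2 = f(x_n + h/2, u_n + (h/2)·k1); k3 = f(x_n + h/2, u_n + (h/2)·k2); k4 = f(x_n + h, u_n + h·k3); u_{n+1} = u_n + (h/6)·(k1 + 2k2 + 2k3 + k4).
x=0.000000, u=-0.700000:
  k1 = f(0.000000, -0.700000) = -0.671300
  k2 = f(0.260000, -0.874538) = -0.787799
  k3 = f(0.260000, -0.904828) = -0.861637
  k4 = f(0.520000, -1.148051) = -1.285690
  u ← -0.700000 + (0.52/6)·(k1 + 2k2 + 2k3 + k4) = -1.155508
x=0.520000, u=-1.155508:
  k1 = f(0.520000, -1.155508) = -1.309222
  k2 = f(0.780000, -1.495906) = -2.285696
  k3 = f(0.780000, -1.749789) = -3.414613
  k4 = f(1.040000, -2.931107) = -10.730200
  u ← -1.155508 + (0.52/6)·(k1 + 2k2 + 2k3 + k4) = -3.186978
u(1.04) ≈ -3.1870

-3.1870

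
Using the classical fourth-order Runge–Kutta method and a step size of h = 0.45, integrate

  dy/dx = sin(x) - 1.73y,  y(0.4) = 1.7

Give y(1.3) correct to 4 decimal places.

RK4: k1 = f(x_n, y_n); k2 = f(x_n + h/2, y_n + (h/2)·k1); k3 = f(x_n + h/2, y_n + (h/2)·k2); k4 = f(x_n + h, y_n + h·k3); y_{n+1} = y_n + (h/6)·(k1 + 2k2 + 2k3 + k4).
x=0.400000, y=1.700000:
  k1 = f(0.400000, 1.700000) = -2.551582
  k2 = f(0.625000, 1.125894) = -1.362700
  k3 = f(0.625000, 1.393393) = -1.825472
  k4 = f(0.850000, 0.878538) = -0.768590
  y ← 1.700000 + (0.45/6)·(k1 + 2k2 + 2k3 + k4) = 0.972761
x=0.850000, y=0.972761:
  k1 = f(0.850000, 0.972761) = -0.931597
  k2 = f(1.075000, 0.763152) = -0.440663
  k3 = f(1.075000, 0.873612) = -0.631759
  k4 = f(1.300000, 0.688470) = -0.227495
  y ← 0.972761 + (0.45/6)·(k1 + 2k2 + 2k3 + k4) = 0.724966
y(1.3) ≈ 0.7250

0.7250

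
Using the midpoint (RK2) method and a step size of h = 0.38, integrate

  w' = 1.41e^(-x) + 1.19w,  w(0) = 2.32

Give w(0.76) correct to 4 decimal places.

Midpoint: k1 = f(x_n, w_n); k2 = f(x_n + h/2, w_n + (h/2)·k1); w_{n+1} = w_n + h·k2.
x=0.000000, w=2.320000:
  k1 = f(0.000000, 2.320000) = 4.170800
  k2 = f(0.190000, 3.112452) = 4.869830
  w ← 2.320000 + 0.38·4.869830 = 4.170535
x=0.380000, w=4.170535:
  k1 = f(0.380000, 4.170535) = 5.927182
  k2 = f(0.570000, 5.296700) = 7.100464
  w ← 4.170535 + 0.38·7.100464 = 6.868712
w(0.76) ≈ 6.8687

6.8687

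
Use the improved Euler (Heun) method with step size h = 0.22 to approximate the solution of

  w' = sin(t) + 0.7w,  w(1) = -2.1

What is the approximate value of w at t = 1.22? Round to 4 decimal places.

-2.2382

Heun: k1 = f(t_n, w_n); k2 = f(t_n + h, w_n + h·k1); w_{n+1} = w_n + (h/2)·(k1 + k2).
t=1.000000, w=-2.100000:
  k1 = f(1.000000, -2.100000) = -0.628529
  k2 = f(1.220000, -2.238276) = -0.627694
  w ← -2.100000 + (0.22/2)·(-0.628529 + (-0.627694)) = -2.238185
w(1.22) ≈ -2.2382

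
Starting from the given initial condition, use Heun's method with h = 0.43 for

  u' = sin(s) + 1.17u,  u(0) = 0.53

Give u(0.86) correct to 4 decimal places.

Heun: k1 = f(s_n, u_n); k2 = f(s_n + h, u_n + h·k1); u_{n+1} = u_n + (h/2)·(k1 + k2).
s=0.000000, u=0.530000:
  k1 = f(0.000000, 0.530000) = 0.620100
  k2 = f(0.430000, 0.796643) = 1.348943
  u ← 0.530000 + (0.43/2)·(0.620100 + 1.348943) = 0.953344
s=0.430000, u=0.953344:
  k1 = f(0.430000, 0.953344) = 1.532284
  k2 = f(0.860000, 1.612226) = 2.644147
  u ← 0.953344 + (0.43/2)·(1.532284 + 2.644147) = 1.851277
u(0.86) ≈ 1.8513

1.8513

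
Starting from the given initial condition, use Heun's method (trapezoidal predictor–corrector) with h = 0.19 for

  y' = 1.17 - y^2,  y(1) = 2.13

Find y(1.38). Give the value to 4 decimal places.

Heun: k1 = f(t_n, y_n); k2 = f(t_n + h, y_n + h·k1); y_{n+1} = y_n + (h/2)·(k1 + k2).
t=1.000000, y=2.130000:
  k1 = f(1.000000, 2.130000) = -3.366900
  k2 = f(1.190000, 1.490289) = -1.050961
  y ← 2.130000 + (0.19/2)·(-3.366900 + (-1.050961)) = 1.710303
t=1.190000, y=1.710303:
  k1 = f(1.190000, 1.710303) = -1.755137
  k2 = f(1.380000, 1.376827) = -0.725653
  y ← 1.710303 + (0.19/2)·(-1.755137 + (-0.725653)) = 1.474628
y(1.38) ≈ 1.4746

1.4746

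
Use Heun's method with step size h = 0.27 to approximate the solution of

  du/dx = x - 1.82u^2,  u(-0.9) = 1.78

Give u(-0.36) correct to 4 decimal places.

Heun: k1 = f(x_n, u_n); k2 = f(x_n + h, u_n + h·k1); u_{n+1} = u_n + (h/2)·(k1 + k2).
x=-0.900000, u=1.780000:
  k1 = f(-0.900000, 1.780000) = -6.666488
  k2 = f(-0.630000, -0.019952) = -0.630724
  u ← 1.780000 + (0.27/2)·(-6.666488 + (-0.630724)) = 0.794876
x=-0.630000, u=0.794876:
  k1 = f(-0.630000, 0.794876) = -1.779928
  k2 = f(-0.360000, 0.314296) = -0.539783
  u ← 0.794876 + (0.27/2)·(-1.779928 + (-0.539783)) = 0.481715
u(-0.36) ≈ 0.4817

0.4817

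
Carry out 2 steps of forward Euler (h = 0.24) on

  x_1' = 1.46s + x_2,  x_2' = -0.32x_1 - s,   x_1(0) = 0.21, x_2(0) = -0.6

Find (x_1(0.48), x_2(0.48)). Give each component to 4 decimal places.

Euler on (x_1,x_2): x_1_{n+1} = x_1_n + h·x_1', x_2_{n+1} = x_2_n + h·x_2'.
0.000000: (0.210000, -0.600000); f=(-0.600000, -0.067200) → (0.066000, -0.616128)
0.240000: (0.066000, -0.616128); f=(-0.265728, -0.261120) → (0.002225, -0.678797)
(x_1(0.48), x_2(0.48)) ≈ (0.0022, -0.6788)

0.0022, -0.6788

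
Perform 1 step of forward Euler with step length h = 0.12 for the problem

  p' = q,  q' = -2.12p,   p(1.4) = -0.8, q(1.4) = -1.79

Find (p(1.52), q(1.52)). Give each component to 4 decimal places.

-1.0148, -1.5865

Euler on (p,q): p_{n+1} = p_n + h·p', q_{n+1} = q_n + h·q'.
1.400000: (-0.800000, -1.790000); f=(-1.790000, 1.696000) → (-1.014800, -1.586480)
(p(1.52), q(1.52)) ≈ (-1.0148, -1.5865)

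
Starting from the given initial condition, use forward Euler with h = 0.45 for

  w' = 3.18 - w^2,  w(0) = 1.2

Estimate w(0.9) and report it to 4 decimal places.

Euler: w_{n+1} = w_n + h·f(x_n, w_n).
x=0.000000, w=1.200000: f=1.740000 → w ← 1.200000 + 0.45·1.740000 = 1.983000
x=0.450000, w=1.983000: f=-0.752289 → w ← 1.983000 + 0.45·(-0.752289) = 1.644470
w(0.9) ≈ 1.6445

1.6445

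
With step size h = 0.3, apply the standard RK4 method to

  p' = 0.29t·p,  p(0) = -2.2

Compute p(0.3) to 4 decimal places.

RK4: k1 = f(t_n, p_n); k2 = f(t_n + h/2, p_n + (h/2)·k1); k3 = f(t_n + h/2, p_n + (h/2)·k2); k4 = f(t_n + h, p_n + h·k3); p_{n+1} = p_n + (h/6)·(k1 + 2k2 + 2k3 + k4).
t=0.000000, p=-2.200000:
  k1 = f(0.000000, -2.200000) = 0.000000
  k2 = f(0.150000, -2.200000) = -0.095700
  k3 = f(0.150000, -2.214355) = -0.096324
  k4 = f(0.300000, -2.228897) = -0.193914
  p ← -2.200000 + (0.3/6)·(k1 + 2k2 + 2k3 + k4) = -2.228898
p(0.3) ≈ -2.2289

-2.2289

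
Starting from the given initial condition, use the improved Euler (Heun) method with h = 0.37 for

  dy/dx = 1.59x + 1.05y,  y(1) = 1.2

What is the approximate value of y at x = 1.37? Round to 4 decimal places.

2.5682

Heun: k1 = f(x_n, y_n); k2 = f(x_n + h, y_n + h·k1); y_{n+1} = y_n + (h/2)·(k1 + k2).
x=1.000000, y=1.200000:
  k1 = f(1.000000, 1.200000) = 2.850000
  k2 = f(1.370000, 2.254500) = 4.545525
  y ← 1.200000 + (0.37/2)·(2.850000 + 4.545525) = 2.568172
y(1.37) ≈ 2.5682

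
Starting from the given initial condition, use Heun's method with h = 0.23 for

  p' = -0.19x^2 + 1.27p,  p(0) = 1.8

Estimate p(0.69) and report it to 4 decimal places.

4.2538

Heun: k1 = f(x_n, p_n); k2 = f(x_n + h, p_n + h·k1); p_{n+1} = p_n + (h/2)·(k1 + k2).
x=0.000000, p=1.800000:
  k1 = f(0.000000, 1.800000) = 2.286000
  k2 = f(0.230000, 2.325780) = 2.943690
  p ← 1.800000 + (0.23/2)·(2.286000 + 2.943690) = 2.401414
x=0.230000, p=2.401414:
  k1 = f(0.230000, 2.401414) = 3.039745
  k2 = f(0.460000, 3.100556) = 3.897502
  p ← 2.401414 + (0.23/2)·(3.039745 + 3.897502) = 3.199198
x=0.460000, p=3.199198:
  k1 = f(0.460000, 3.199198) = 4.022777
  k2 = f(0.690000, 4.124436) = 5.147575
  p ← 3.199198 + (0.23/2)·(4.022777 + 5.147575) = 4.253788
p(0.69) ≈ 4.2538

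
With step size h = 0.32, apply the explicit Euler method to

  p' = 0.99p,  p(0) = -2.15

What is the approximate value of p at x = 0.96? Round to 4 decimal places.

Euler: p_{n+1} = p_n + h·f(x_n, p_n).
x=0.000000, p=-2.150000: f=-2.128500 → p ← -2.150000 + 0.32·(-2.128500) = -2.831120
x=0.320000, p=-2.831120: f=-2.802809 → p ← -2.831120 + 0.32·(-2.802809) = -3.728019
x=0.640000, p=-3.728019: f=-3.690739 → p ← -3.728019 + 0.32·(-3.690739) = -4.909055
p(0.96) ≈ -4.9091

-4.9091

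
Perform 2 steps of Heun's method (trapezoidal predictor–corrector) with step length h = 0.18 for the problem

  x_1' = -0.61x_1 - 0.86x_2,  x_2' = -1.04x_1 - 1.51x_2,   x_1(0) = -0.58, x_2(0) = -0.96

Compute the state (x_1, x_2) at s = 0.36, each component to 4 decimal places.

Heun on (x_1,x_2): k1 = f(s_n, state_n); k2 = f(s_n + h, state_n + h·k1); state_{n+1} = state_n + (h/2)·(k1 + k2).
0.000000: (-0.580000, -0.960000)
  k1 = (1.179400, 2.052800)
  predictor → (-0.367708, -0.590496)
  k2 = (0.732128, 1.274065)
  → (-0.407962, -0.660582)
0.180000: (-0.407962, -0.660582)
  k1 = (0.816958, 1.421760)
  predictor → (-0.260910, -0.404665)
  k2 = (0.507167, 0.882391)
  → (-0.288791, -0.453209)
(x_1(0.36), x_2(0.36)) ≈ (-0.2888, -0.4532)

-0.2888, -0.4532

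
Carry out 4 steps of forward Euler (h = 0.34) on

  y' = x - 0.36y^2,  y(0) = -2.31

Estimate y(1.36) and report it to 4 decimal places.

-9.0302

Euler: y_{n+1} = y_n + h·f(x_n, y_n).
x=0.000000, y=-2.310000: f=-1.920996 → y ← -2.310000 + 0.34·(-1.920996) = -2.963139
x=0.340000, y=-2.963139: f=-2.820869 → y ← -2.963139 + 0.34·(-2.820869) = -3.922234
x=0.680000, y=-3.922234: f=-4.858211 → y ← -3.922234 + 0.34·(-4.858211) = -5.574026
x=1.020000, y=-5.574026: f=-10.165114 → y ← -5.574026 + 0.34·(-10.165114) = -9.030165
y(1.36) ≈ -9.0302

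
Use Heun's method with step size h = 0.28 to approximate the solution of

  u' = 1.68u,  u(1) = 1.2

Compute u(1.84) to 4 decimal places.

4.7425

Heun: k1 = f(t_n, u_n); k2 = f(t_n + h, u_n + h·k1); u_{n+1} = u_n + (h/2)·(k1 + k2).
t=1.000000, u=1.200000:
  k1 = f(1.000000, 1.200000) = 2.016000
  k2 = f(1.280000, 1.764480) = 2.964326
  u ← 1.200000 + (0.28/2)·(2.016000 + 2.964326) = 1.897246
t=1.280000, u=1.897246:
  k1 = f(1.280000, 1.897246) = 3.187373
  k2 = f(1.560000, 2.789710) = 4.686713
  u ← 1.897246 + (0.28/2)·(3.187373 + 4.686713) = 2.999618
t=1.560000, u=2.999618:
  k1 = f(1.560000, 2.999618) = 5.039358
  k2 = f(1.840000, 4.410638) = 7.409872
  u ← 2.999618 + (0.28/2)·(5.039358 + 7.409872) = 4.742510
u(1.84) ≈ 4.7425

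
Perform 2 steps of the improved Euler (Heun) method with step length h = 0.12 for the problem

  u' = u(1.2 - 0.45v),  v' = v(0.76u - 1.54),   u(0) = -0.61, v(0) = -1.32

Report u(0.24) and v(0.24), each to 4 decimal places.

Heun on (u,v): k1 = f(t_n, state_n); k2 = f(t_n + h, state_n + h·k1); state_{n+1} = state_n + (h/2)·(k1 + k2).
0.000000: (-0.610000, -1.320000)
  k1 = (-1.094340, 2.644752)
  predictor → (-0.741321, -1.002630)
  k2 = (-1.224057, 2.108935)
  → (-0.749104, -1.034779)
0.120000: (-0.749104, -1.034779)
  k1 = (-1.247745, 2.182678)
  predictor → (-0.898833, -0.772857)
  k2 = (-1.391201, 1.718149)
  → (-0.907441, -0.800729)
(u(0.24), v(0.24)) ≈ (-0.9074, -0.8007)

-0.9074, -0.8007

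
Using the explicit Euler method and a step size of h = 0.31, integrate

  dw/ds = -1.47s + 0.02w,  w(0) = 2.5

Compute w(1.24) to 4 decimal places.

Euler: w_{n+1} = w_n + h·f(s_n, w_n).
s=0.000000, w=2.500000: f=0.050000 → w ← 2.500000 + 0.31·0.050000 = 2.515500
s=0.310000, w=2.515500: f=-0.405390 → w ← 2.515500 + 0.31·(-0.405390) = 2.389829
s=0.620000, w=2.389829: f=-0.863603 → w ← 2.389829 + 0.31·(-0.863603) = 2.122112
s=0.930000, w=2.122112: f=-1.324658 → w ← 2.122112 + 0.31·(-1.324658) = 1.711468
w(1.24) ≈ 1.7115

1.7115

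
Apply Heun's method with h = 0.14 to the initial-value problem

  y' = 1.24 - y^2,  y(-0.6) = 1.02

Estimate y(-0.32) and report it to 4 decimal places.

1.0618

Heun: k1 = f(t_n, y_n); k2 = f(t_n + h, y_n + h·k1); y_{n+1} = y_n + (h/2)·(k1 + k2).
t=-0.600000, y=1.020000:
  k1 = f(-0.600000, 1.020000) = 0.199600
  k2 = f(-0.460000, 1.047944) = 0.141813
  y ← 1.020000 + (0.14/2)·(0.199600 + 0.141813) = 1.043899
t=-0.460000, y=1.043899:
  k1 = f(-0.460000, 1.043899) = 0.150275
  k2 = f(-0.320000, 1.064937) = 0.105908
  y ← 1.043899 + (0.14/2)·(0.150275 + 0.105908) = 1.061832
y(-0.32) ≈ 1.0618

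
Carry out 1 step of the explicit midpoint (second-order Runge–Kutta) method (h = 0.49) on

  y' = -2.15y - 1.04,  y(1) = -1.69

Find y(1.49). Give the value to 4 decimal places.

Midpoint: k1 = f(t_n, y_n); k2 = f(t_n + h/2, y_n + (h/2)·k1); y_{n+1} = y_n + h·k2.
t=1.000000, y=-1.690000:
  k1 = f(1.000000, -1.690000) = 2.593500
  k2 = f(1.245000, -1.054593) = 1.227374
  y ← -1.690000 + 0.49·1.227374 = -1.088587
y(1.49) ≈ -1.0886

-1.0886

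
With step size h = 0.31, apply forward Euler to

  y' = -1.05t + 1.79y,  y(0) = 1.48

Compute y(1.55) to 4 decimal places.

Euler: y_{n+1} = y_n + h·f(t_n, y_n).
t=0.000000, y=1.480000: f=2.649200 → y ← 1.480000 + 0.31·2.649200 = 2.301252
t=0.310000, y=2.301252: f=3.793741 → y ← 2.301252 + 0.31·3.793741 = 3.477312
t=0.620000, y=3.477312: f=5.573388 → y ← 3.477312 + 0.31·5.573388 = 5.205062
t=0.930000, y=5.205062: f=8.340561 → y ← 5.205062 + 0.31·8.340561 = 7.790636
t=1.240000, y=7.790636: f=12.643238 → y ← 7.790636 + 0.31·12.643238 = 11.710040
y(1.55) ≈ 11.7100

11.7100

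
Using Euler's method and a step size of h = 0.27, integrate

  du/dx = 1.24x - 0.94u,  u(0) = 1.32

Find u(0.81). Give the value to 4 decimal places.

Euler: u_{n+1} = u_n + h·f(x_n, u_n).
x=0.000000, u=1.320000: f=-1.240800 → u ← 1.320000 + 0.27·(-1.240800) = 0.984984
x=0.270000, u=0.984984: f=-0.591085 → u ← 0.984984 + 0.27·(-0.591085) = 0.825391
x=0.540000, u=0.825391: f=-0.106268 → u ← 0.825391 + 0.27·(-0.106268) = 0.796699
u(0.81) ≈ 0.7967

0.7967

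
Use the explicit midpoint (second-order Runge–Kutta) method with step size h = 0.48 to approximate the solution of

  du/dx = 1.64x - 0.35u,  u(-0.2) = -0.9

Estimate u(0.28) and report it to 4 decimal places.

-0.7168

Midpoint: k1 = f(x_n, u_n); k2 = f(x_n + h/2, u_n + (h/2)·k1); u_{n+1} = u_n + h·k2.
x=-0.200000, u=-0.900000:
  k1 = f(-0.200000, -0.900000) = -0.013000
  k2 = f(0.040000, -0.903120) = 0.381692
  u ← -0.900000 + 0.48·0.381692 = -0.716788
u(0.28) ≈ -0.7168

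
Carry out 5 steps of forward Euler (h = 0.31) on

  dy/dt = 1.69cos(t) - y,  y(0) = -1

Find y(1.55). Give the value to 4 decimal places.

Euler: y_{n+1} = y_n + h·f(t_n, y_n).
t=0.000000, y=-1.000000: f=2.690000 → y ← -1.000000 + 0.31·2.690000 = -0.166100
t=0.310000, y=-0.166100: f=1.775544 → y ← -0.166100 + 0.31·1.775544 = 0.384319
t=0.620000, y=0.384319: f=0.991136 → y ← 0.384319 + 0.31·0.991136 = 0.691571
t=0.930000, y=0.691571: f=0.318769 → y ← 0.691571 + 0.31·0.318769 = 0.790389
t=1.240000, y=0.790389: f=-0.241483 → y ← 0.790389 + 0.31·(-0.241483) = 0.715529
y(1.55) ≈ 0.7155

0.7155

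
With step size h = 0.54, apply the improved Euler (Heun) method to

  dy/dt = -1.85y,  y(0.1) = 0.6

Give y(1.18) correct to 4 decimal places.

Heun: k1 = f(t_n, y_n); k2 = f(t_n + h, y_n + h·k1); y_{n+1} = y_n + (h/2)·(k1 + k2).
t=0.100000, y=0.600000:
  k1 = f(0.100000, 0.600000) = -1.110000
  k2 = f(0.640000, 0.000600) = -0.001110
  y ← 0.600000 + (0.54/2)·(-1.110000 + (-0.001110)) = 0.300000
t=0.640000, y=0.300000:
  k1 = f(0.640000, 0.300000) = -0.555001
  k2 = f(1.180000, 0.000300) = -0.000555
  y ← 0.300000 + (0.54/2)·(-0.555001 + (-0.000555)) = 0.150000
y(1.18) ≈ 0.1500

0.1500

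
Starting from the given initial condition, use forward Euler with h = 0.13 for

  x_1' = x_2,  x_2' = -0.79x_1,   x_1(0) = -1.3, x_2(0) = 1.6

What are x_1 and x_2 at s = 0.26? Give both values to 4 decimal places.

Euler on (x_1,x_2): x_1_{n+1} = x_1_n + h·x_1', x_2_{n+1} = x_2_n + h·x_2'.
0.000000: (-1.300000, 1.600000); f=(1.600000, 1.027000) → (-1.092000, 1.733510)
0.130000: (-1.092000, 1.733510); f=(1.733510, 0.862680) → (-0.866644, 1.845658)
(x_1(0.26), x_2(0.26)) ≈ (-0.8666, 1.8457)

-0.8666, 1.8457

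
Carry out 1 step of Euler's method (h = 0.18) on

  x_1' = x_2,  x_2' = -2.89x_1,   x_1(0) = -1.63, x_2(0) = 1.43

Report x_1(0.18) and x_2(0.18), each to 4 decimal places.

Euler on (x_1,x_2): x_1_{n+1} = x_1_n + h·x_1', x_2_{n+1} = x_2_n + h·x_2'.
0.000000: (-1.630000, 1.430000); f=(1.430000, 4.710700) → (-1.372600, 2.277926)
(x_1(0.18), x_2(0.18)) ≈ (-1.3726, 2.2779)

-1.3726, 2.2779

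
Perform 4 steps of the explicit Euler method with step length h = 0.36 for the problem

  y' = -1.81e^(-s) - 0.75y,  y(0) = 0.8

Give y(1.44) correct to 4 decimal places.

Euler: y_{n+1} = y_n + h·f(s_n, y_n).
s=0.000000, y=0.800000: f=-2.410000 → y ← 0.800000 + 0.36·(-2.410000) = -0.067600
s=0.360000, y=-0.067600: f=-1.212094 → y ← -0.067600 + 0.36·(-1.212094) = -0.503954
s=0.720000, y=-0.503954: f=-0.503056 → y ← -0.503954 + 0.36·(-0.503056) = -0.685054
s=1.080000, y=-0.685054: f=-0.100877 → y ← -0.685054 + 0.36·(-0.100877) = -0.721370
y(1.44) ≈ -0.7214

-0.7214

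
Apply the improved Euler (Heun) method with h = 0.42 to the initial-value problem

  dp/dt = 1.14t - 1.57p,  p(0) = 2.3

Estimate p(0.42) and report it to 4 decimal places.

1.3840

Heun: k1 = f(t_n, p_n); k2 = f(t_n + h, p_n + h·k1); p_{n+1} = p_n + (h/2)·(k1 + k2).
t=0.000000, p=2.300000:
  k1 = f(0.000000, 2.300000) = -3.611000
  k2 = f(0.420000, 0.783380) = -0.751107
  p ← 2.300000 + (0.42/2)·(-3.611000 + (-0.751107)) = 1.383958
p(0.42) ≈ 1.3840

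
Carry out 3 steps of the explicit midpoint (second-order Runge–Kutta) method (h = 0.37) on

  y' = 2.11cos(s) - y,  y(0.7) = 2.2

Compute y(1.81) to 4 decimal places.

0.9967

Midpoint: k1 = f(s_n, y_n); k2 = f(s_n + h/2, y_n + (h/2)·k1); y_{n+1} = y_n + h·k2.
s=0.700000, y=2.200000:
  k1 = f(0.700000, 2.200000) = -0.586183
  k2 = f(0.885000, 2.091556) = -0.755315
  y ← 2.200000 + 0.37·(-0.755315) = 1.920533
s=1.070000, y=1.920533:
  k1 = f(1.070000, 1.920533) = -0.907471
  k2 = f(1.255000, 1.752651) = -1.097341
  y ← 1.920533 + 0.37·(-1.097341) = 1.514517
s=1.440000, y=1.514517:
  k1 = f(1.440000, 1.514517) = -1.239323
  k2 = f(1.625000, 1.285242) = -1.399556
  y ← 1.514517 + 0.37·(-1.399556) = 0.996681
y(1.81) ≈ 0.9967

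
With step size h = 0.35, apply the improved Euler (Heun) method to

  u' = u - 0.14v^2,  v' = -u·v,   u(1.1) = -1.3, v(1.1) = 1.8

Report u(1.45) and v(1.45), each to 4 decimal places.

-2.1098, 3.0866

Heun on (u,v): k1 = f(s_n, state_n); k2 = f(s_n + h, state_n + h·k1); state_{n+1} = state_n + (h/2)·(k1 + k2).
1.100000: (-1.300000, 1.800000)
  k1 = (-1.753600, 2.340000)
  predictor → (-1.913760, 2.619000)
  k2 = (-2.874043, 5.012137)
  → (-2.109837, 3.086624)
(u(1.45), v(1.45)) ≈ (-2.1098, 3.0866)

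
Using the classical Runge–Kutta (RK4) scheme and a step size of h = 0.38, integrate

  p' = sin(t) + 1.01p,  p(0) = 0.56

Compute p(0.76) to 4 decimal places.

RK4: k1 = f(t_n, p_n); k2 = f(t_n + h/2, p_n + (h/2)·k1); k3 = f(t_n + h/2, p_n + (h/2)·k2); k4 = f(t_n + h, p_n + h·k3); p_{n+1} = p_n + (h/6)·(k1 + 2k2 + 2k3 + k4).
t=0.000000, p=0.560000:
  k1 = f(0.000000, 0.560000) = 0.565600
  k2 = f(0.190000, 0.667464) = 0.862998
  k3 = f(0.190000, 0.723970) = 0.920068
  k4 = f(0.380000, 0.909626) = 1.289643
  p ← 0.560000 + (0.38/6)·(k1 + 2k2 + 2k3 + k4) = 0.903354
t=0.380000, p=0.903354:
  k1 = f(0.380000, 0.903354) = 1.283308
  k2 = f(0.570000, 1.147182) = 1.698286
  k3 = f(0.570000, 1.226028) = 1.777920
  k4 = f(0.760000, 1.578963) = 2.283674
  p ← 0.903354 + (0.38/6)·(k1 + 2k2 + 2k3 + k4) = 1.569582
p(0.76) ≈ 1.5696

1.5696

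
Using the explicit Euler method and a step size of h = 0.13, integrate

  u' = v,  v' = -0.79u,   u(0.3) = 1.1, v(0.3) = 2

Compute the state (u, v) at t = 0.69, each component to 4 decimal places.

Euler on (u,v): u_{n+1} = u_n + h·u', v_{n+1} = v_n + h·v'.
0.300000: (1.100000, 2.000000); f=(2.000000, -0.869000) → (1.360000, 1.887030)
0.430000: (1.360000, 1.887030); f=(1.887030, -1.074400) → (1.605314, 1.747358)
0.560000: (1.605314, 1.747358); f=(1.747358, -1.268198) → (1.832470, 1.582492)
(u(0.69), v(0.69)) ≈ (1.8325, 1.5825)

1.8325, 1.5825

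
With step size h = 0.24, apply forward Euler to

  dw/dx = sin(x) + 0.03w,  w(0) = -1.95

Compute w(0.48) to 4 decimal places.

-1.9211

Euler: w_{n+1} = w_n + h·f(x_n, w_n).
x=0.000000, w=-1.950000: f=-0.058500 → w ← -1.950000 + 0.24·(-0.058500) = -1.964040
x=0.240000, w=-1.964040: f=0.178781 → w ← -1.964040 + 0.24·0.178781 = -1.921132
w(0.48) ≈ -1.9211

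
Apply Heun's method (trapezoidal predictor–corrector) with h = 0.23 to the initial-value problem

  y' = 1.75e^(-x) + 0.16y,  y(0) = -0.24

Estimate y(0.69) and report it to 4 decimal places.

0.6652

Heun: k1 = f(x_n, y_n); k2 = f(x_n + h, y_n + h·k1); y_{n+1} = y_n + (h/2)·(k1 + k2).
x=0.000000, y=-0.240000:
  k1 = f(0.000000, -0.240000) = 1.711600
  k2 = f(0.230000, 0.153668) = 1.415021
  y ← -0.240000 + (0.23/2)·(1.711600 + 1.415021) = 0.119561
x=0.230000, y=0.119561:
  k1 = f(0.230000, 0.119561) = 1.409564
  k2 = f(0.460000, 0.443761) = 1.175748
  y ← 0.119561 + (0.23/2)·(1.409564 + 1.175748) = 0.416872
x=0.460000, y=0.416872:
  k1 = f(0.460000, 0.416872) = 1.171446
  k2 = f(0.690000, 0.686305) = 0.987567
  y ← 0.416872 + (0.23/2)·(1.171446 + 0.987567) = 0.665159
y(0.69) ≈ 0.6652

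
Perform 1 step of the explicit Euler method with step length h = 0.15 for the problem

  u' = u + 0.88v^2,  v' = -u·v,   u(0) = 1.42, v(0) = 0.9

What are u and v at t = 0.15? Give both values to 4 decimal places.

Euler on (u,v): u_{n+1} = u_n + h·u', v_{n+1} = v_n + h·v'.
0.000000: (1.420000, 0.900000); f=(2.132800, -1.278000) → (1.739920, 0.708300)
(u(0.15), v(0.15)) ≈ (1.7399, 0.7083)

1.7399, 0.7083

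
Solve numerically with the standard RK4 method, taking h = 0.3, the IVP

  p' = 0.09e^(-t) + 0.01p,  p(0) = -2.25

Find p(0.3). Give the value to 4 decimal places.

RK4: k1 = f(t_n, p_n); k2 = f(t_n + h/2, p_n + (h/2)·k1); k3 = f(t_n + h/2, p_n + (h/2)·k2); k4 = f(t_n + h, p_n + h·k3); p_{n+1} = p_n + (h/6)·(k1 + 2k2 + 2k3 + k4).
t=0.000000, p=-2.250000:
  k1 = f(0.000000, -2.250000) = 0.067500
  k2 = f(0.150000, -2.239875) = 0.055065
  k3 = f(0.150000, -2.241740) = 0.055046
  k4 = f(0.300000, -2.233486) = 0.044339
  p ← -2.250000 + (0.3/6)·(k1 + 2k2 + 2k3 + k4) = -2.233397
p(0.3) ≈ -2.2334

-2.2334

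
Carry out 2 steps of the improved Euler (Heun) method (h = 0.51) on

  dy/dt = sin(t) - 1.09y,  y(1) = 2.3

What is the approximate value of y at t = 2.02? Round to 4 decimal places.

Heun: k1 = f(t_n, y_n); k2 = f(t_n + h, y_n + h·k1); y_{n+1} = y_n + (h/2)·(k1 + k2).
t=1.000000, y=2.300000:
  k1 = f(1.000000, 2.300000) = -1.665529
  k2 = f(1.510000, 1.450580) = -0.582980
  y ← 2.300000 + (0.51/2)·(-1.665529 + (-0.582980)) = 1.726630
t=1.510000, y=1.726630:
  k1 = f(1.510000, 1.726630) = -0.883874
  k2 = f(2.020000, 1.275854) = -0.489888
  y ← 1.726630 + (0.51/2)·(-0.883874 + (-0.489888)) = 1.376321
y(2.02) ≈ 1.3763

1.3763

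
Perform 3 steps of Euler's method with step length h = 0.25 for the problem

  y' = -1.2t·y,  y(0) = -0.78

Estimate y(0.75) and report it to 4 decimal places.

Euler: y_{n+1} = y_n + h·f(t_n, y_n).
t=0.000000, y=-0.780000: f=0.000000 → y ← -0.780000 + 0.25·0.000000 = -0.780000
t=0.250000, y=-0.780000: f=0.234000 → y ← -0.780000 + 0.25·0.234000 = -0.721500
t=0.500000, y=-0.721500: f=0.432900 → y ← -0.721500 + 0.25·0.432900 = -0.613275
y(0.75) ≈ -0.6133

-0.6133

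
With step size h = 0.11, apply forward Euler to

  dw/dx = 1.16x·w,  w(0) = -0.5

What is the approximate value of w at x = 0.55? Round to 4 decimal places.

Euler: w_{n+1} = w_n + h·f(x_n, w_n).
x=0.000000, w=-0.500000: f=0.000000 → w ← -0.500000 + 0.11·0.000000 = -0.500000
x=0.110000, w=-0.500000: f=-0.063800 → w ← -0.500000 + 0.11·(-0.063800) = -0.507018
x=0.220000, w=-0.507018: f=-0.129391 → w ← -0.507018 + 0.11·(-0.129391) = -0.521251
x=0.330000, w=-0.521251: f=-0.199535 → w ← -0.521251 + 0.11·(-0.199535) = -0.543200
x=0.440000, w=-0.543200: f=-0.277249 → w ← -0.543200 + 0.11·(-0.277249) = -0.573697
w(0.55) ≈ -0.5737

-0.5737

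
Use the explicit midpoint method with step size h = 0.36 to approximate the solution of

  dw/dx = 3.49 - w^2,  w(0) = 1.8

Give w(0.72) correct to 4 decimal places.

Midpoint: k1 = f(x_n, w_n); k2 = f(x_n + h/2, w_n + (h/2)·k1); w_{n+1} = w_n + h·k2.
x=0.000000, w=1.800000:
  k1 = f(0.000000, 1.800000) = 0.250000
  k2 = f(0.180000, 1.845000) = 0.085975
  w ← 1.800000 + 0.36·0.085975 = 1.830951
x=0.360000, w=1.830951:
  k1 = f(0.360000, 1.830951) = 0.137618
  k2 = f(0.540000, 1.855722) = 0.046295
  w ← 1.830951 + 0.36·0.046295 = 1.847617
w(0.72) ≈ 1.8476

1.8476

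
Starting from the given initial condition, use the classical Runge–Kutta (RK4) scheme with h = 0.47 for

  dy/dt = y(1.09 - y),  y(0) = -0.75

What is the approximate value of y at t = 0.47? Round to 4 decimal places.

-2.2758

RK4: k1 = f(t_n, y_n); k2 = f(t_n + h/2, y_n + (h/2)·k1); k3 = f(t_n + h/2, y_n + (h/2)·k2); k4 = f(t_n + h, y_n + h·k3); y_{n+1} = y_n + (h/6)·(k1 + 2k2 + 2k3 + k4).
t=0.000000, y=-0.750000:
  k1 = f(0.000000, -0.750000) = -1.380000
  k2 = f(0.235000, -1.074300) = -2.325107
  k3 = f(0.235000, -1.296400) = -3.093730
  k4 = f(0.470000, -2.204053) = -7.260268
  y ← -0.750000 + (0.47/6)·(k1 + 2k2 + 2k3 + k4) = -2.275772
y(0.47) ≈ -2.2758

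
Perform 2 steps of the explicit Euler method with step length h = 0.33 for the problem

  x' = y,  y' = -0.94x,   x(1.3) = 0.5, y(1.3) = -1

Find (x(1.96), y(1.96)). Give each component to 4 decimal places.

-0.2112, -1.2078

Euler on (x,y): x_{n+1} = x_n + h·x', y_{n+1} = y_n + h·y'.
1.300000: (0.500000, -1.000000); f=(-1.000000, -0.470000) → (0.170000, -1.155100)
1.630000: (0.170000, -1.155100); f=(-1.155100, -0.159800) → (-0.211183, -1.207834)
(x(1.96), y(1.96)) ≈ (-0.2112, -1.2078)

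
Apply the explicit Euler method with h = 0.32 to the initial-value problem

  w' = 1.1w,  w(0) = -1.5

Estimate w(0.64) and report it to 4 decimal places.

Euler: w_{n+1} = w_n + h·f(x_n, w_n).
x=0.000000, w=-1.500000: f=-1.650000 → w ← -1.500000 + 0.32·(-1.650000) = -2.028000
x=0.320000, w=-2.028000: f=-2.230800 → w ← -2.028000 + 0.32·(-2.230800) = -2.741856
w(0.64) ≈ -2.7419

-2.7419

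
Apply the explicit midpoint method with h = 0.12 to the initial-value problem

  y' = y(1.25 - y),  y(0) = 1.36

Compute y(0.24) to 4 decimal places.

Midpoint: k1 = f(t_n, y_n); k2 = f(t_n + h/2, y_n + (h/2)·k1); y_{n+1} = y_n + h·k2.
t=0.000000, y=1.360000:
  k1 = f(0.000000, 1.360000) = -0.149600
  k2 = f(0.060000, 1.351024) = -0.136486
  y ← 1.360000 + 0.12·(-0.136486) = 1.343622
t=0.120000, y=1.343622:
  k1 = f(0.120000, 1.343622) = -0.125792
  k2 = f(0.180000, 1.336074) = -0.115001
  y ← 1.343622 + 0.12·(-0.115001) = 1.329822
y(0.24) ≈ 1.3298

1.3298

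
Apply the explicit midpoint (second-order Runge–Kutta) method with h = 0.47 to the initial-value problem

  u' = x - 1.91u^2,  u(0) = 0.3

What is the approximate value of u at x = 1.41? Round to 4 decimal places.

Midpoint: k1 = f(x_n, u_n); k2 = f(x_n + h/2, u_n + (h/2)·k1); u_{n+1} = u_n + h·k2.
x=0.000000, u=0.300000:
  k1 = f(0.000000, 0.300000) = -0.171900
  k2 = f(0.235000, 0.259603) = 0.106278
  u ← 0.300000 + 0.47·0.106278 = 0.349950
x=0.470000, u=0.349950:
  k1 = f(0.470000, 0.349950) = 0.236091
  k2 = f(0.705000, 0.405432) = 0.391044
  u ← 0.349950 + 0.47·0.391044 = 0.533741
x=0.940000, u=0.533741:
  k1 = f(0.940000, 0.533741) = 0.395880
  k2 = f(1.175000, 0.626773) = 0.424668
  u ← 0.533741 + 0.47·0.424668 = 0.733335
u(1.41) ≈ 0.7333

0.7333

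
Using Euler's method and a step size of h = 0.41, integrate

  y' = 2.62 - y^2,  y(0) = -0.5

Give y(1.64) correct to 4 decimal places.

1.6039

Euler: y_{n+1} = y_n + h·f(t_n, y_n).
t=0.000000, y=-0.500000: f=2.370000 → y ← -0.500000 + 0.41·2.370000 = 0.471700
t=0.410000, y=0.471700: f=2.397499 → y ← 0.471700 + 0.41·2.397499 = 1.454675
t=0.820000, y=1.454675: f=0.503922 → y ← 1.454675 + 0.41·0.503922 = 1.661283
t=1.230000, y=1.661283: f=-0.139860 → y ← 1.661283 + 0.41·(-0.139860) = 1.603940
y(1.64) ≈ 1.6039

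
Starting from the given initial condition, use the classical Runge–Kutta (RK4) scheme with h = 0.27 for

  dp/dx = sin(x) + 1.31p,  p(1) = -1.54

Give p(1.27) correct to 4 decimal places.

-1.9018

RK4: k1 = f(x_n, p_n); k2 = f(x_n + h/2, p_n + (h/2)·k1); k3 = f(x_n + h/2, p_n + (h/2)·k2); k4 = f(x_n + h, p_n + h·k3); p_{n+1} = p_n + (h/6)·(k1 + 2k2 + 2k3 + k4).
x=1.000000, p=-1.540000:
  k1 = f(1.000000, -1.540000) = -1.175929
  k2 = f(1.135000, -1.698750) = -1.318829
  k3 = f(1.135000, -1.718042) = -1.344101
  k4 = f(1.270000, -1.902907) = -1.537708
  p ← -1.540000 + (0.27/6)·(k1 + 2k2 + 2k3 + k4) = -1.901777
p(1.27) ≈ -1.9018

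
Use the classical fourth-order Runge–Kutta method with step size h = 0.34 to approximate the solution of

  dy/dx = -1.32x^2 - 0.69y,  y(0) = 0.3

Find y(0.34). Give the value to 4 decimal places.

RK4: k1 = f(x_n, y_n); k2 = f(x_n + h/2, y_n + (h/2)·k1); k3 = f(x_n + h/2, y_n + (h/2)·k2); k4 = f(x_n + h, y_n + h·k3); y_{n+1} = y_n + (h/6)·(k1 + 2k2 + 2k3 + k4).
x=0.000000, y=0.300000:
  k1 = f(0.000000, 0.300000) = -0.207000
  k2 = f(0.170000, 0.264810) = -0.220867
  k3 = f(0.170000, 0.262453) = -0.219240
  k4 = f(0.340000, 0.225458) = -0.308158
  y ← 0.300000 + (0.34/6)·(k1 + 2k2 + 2k3 + k4) = 0.220929
y(0.34) ≈ 0.2209

0.2209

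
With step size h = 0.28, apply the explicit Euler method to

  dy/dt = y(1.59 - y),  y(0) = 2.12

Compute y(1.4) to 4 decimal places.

1.6065

Euler: y_{n+1} = y_n + h·f(t_n, y_n).
t=0.000000, y=2.120000: f=-1.123600 → y ← 2.120000 + 0.28·(-1.123600) = 1.805392
t=0.280000, y=1.805392: f=-0.388867 → y ← 1.805392 + 0.28·(-0.388867) = 1.696509
t=0.560000, y=1.696509: f=-0.180694 → y ← 1.696509 + 0.28·(-0.180694) = 1.645915
t=0.840000, y=1.645915: f=-0.092031 → y ← 1.645915 + 0.28·(-0.092031) = 1.620146
t=1.120000, y=1.620146: f=-0.048841 → y ← 1.620146 + 0.28·(-0.048841) = 1.606471
y(1.4) ≈ 1.6065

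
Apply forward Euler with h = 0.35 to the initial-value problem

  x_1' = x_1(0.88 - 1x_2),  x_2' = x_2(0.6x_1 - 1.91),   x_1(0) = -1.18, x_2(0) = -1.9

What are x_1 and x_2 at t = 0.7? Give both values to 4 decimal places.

Euler on (x_1,x_2): x_1_{n+1} = x_1_n + h·x_1', x_2_{n+1} = x_2_n + h·x_2'.
0.000000: (-1.180000, -1.900000); f=(-3.280400, 4.974200) → (-2.328140, -0.159030)
0.350000: (-2.328140, -0.159030); f=(-2.419007, 0.525894) → (-3.174793, 0.025033)
(x_1(0.7), x_2(0.7)) ≈ (-3.1748, 0.0250)

-3.1748, 0.0250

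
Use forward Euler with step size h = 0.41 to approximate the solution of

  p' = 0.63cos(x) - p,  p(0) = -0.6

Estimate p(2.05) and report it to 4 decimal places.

0.1315

Euler: p_{n+1} = p_n + h·f(x_n, p_n).
x=0.000000, p=-0.600000: f=1.230000 → p ← -0.600000 + 0.41·1.230000 = -0.095700
x=0.410000, p=-0.095700: f=0.673486 → p ← -0.095700 + 0.41·0.673486 = 0.180429
x=0.820000, p=0.180429: f=0.249370 → p ← 0.180429 + 0.41·0.249370 = 0.282671
x=1.230000, p=0.282671: f=-0.072101 → p ← 0.282671 + 0.41·(-0.072101) = 0.253110
x=1.640000, p=0.253110: f=-0.296673 → p ← 0.253110 + 0.41·(-0.296673) = 0.131474
p(2.05) ≈ 0.1315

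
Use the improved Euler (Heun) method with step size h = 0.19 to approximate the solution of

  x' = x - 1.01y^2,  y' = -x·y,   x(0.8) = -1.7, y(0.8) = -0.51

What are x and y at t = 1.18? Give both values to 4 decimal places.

-2.7292, -1.1264

Heun on (x,y): k1 = f(t_n, state_n); k2 = f(t_n + h, state_n + h·k1); state_{n+1} = state_n + (h/2)·(k1 + k2).
0.800000: (-1.700000, -0.510000)
  k1 = (-1.962701, -0.867000)
  predictor → (-2.072913, -0.674730)
  k2 = (-2.532726, -1.398657)
  → (-2.127066, -0.725237)
0.990000: (-2.127066, -0.725237)
  k1 = (-2.658295, -1.542628)
  predictor → (-2.632142, -1.018337)
  k2 = (-3.679521, -2.680406)
  → (-2.729158, -1.126426)
(x(1.18), y(1.18)) ≈ (-2.7292, -1.1264)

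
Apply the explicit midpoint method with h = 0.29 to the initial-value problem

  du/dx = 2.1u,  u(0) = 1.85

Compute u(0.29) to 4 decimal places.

Midpoint: k1 = f(x_n, u_n); k2 = f(x_n + h/2, u_n + (h/2)·k1); u_{n+1} = u_n + h·k2.
x=0.000000, u=1.850000:
  k1 = f(0.000000, 1.850000) = 3.885000
  k2 = f(0.145000, 2.413325) = 5.067983
  u ← 1.850000 + 0.29·5.067983 = 3.319715
u(0.29) ≈ 3.3197

3.3197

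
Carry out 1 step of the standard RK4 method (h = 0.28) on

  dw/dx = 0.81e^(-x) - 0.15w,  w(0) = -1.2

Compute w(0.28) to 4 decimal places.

RK4: k1 = f(x_n, w_n); k2 = f(x_n + h/2, w_n + (h/2)·k1); k3 = f(x_n + h/2, w_n + (h/2)·k2); k4 = f(x_n + h, w_n + h·k3); w_{n+1} = w_n + (h/6)·(k1 + 2k2 + 2k3 + k4).
x=0.000000, w=-1.200000:
  k1 = f(0.000000, -1.200000) = 0.990000
  k2 = f(0.140000, -1.061400) = 0.863390
  k3 = f(0.140000, -1.079125) = 0.866049
  k4 = f(0.280000, -0.957506) = 0.755811
  w ← -1.200000 + (0.28/6)·(k1 + 2k2 + 2k3 + k4) = -0.957115
w(0.28) ≈ -0.9571

-0.9571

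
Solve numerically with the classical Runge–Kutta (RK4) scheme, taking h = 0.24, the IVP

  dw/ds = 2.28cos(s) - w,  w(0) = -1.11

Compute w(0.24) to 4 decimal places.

-0.3916

RK4: k1 = f(s_n, w_n); k2 = f(s_n + h/2, w_n + (h/2)·k1); k3 = f(s_n + h/2, w_n + (h/2)·k2); k4 = f(s_n + h, w_n + h·k3); w_{n+1} = w_n + (h/6)·(k1 + 2k2 + 2k3 + k4).
s=0.000000, w=-1.110000:
  k1 = f(0.000000, -1.110000) = 3.390000
  k2 = f(0.120000, -0.703200) = 2.966804
  k3 = f(0.120000, -0.753984) = 3.017587
  k4 = f(0.240000, -0.385779) = 2.600430
  w ← -1.110000 + (0.24/6)·(k1 + 2k2 + 2k3 + k4) = -0.391632
w(0.24) ≈ -0.3916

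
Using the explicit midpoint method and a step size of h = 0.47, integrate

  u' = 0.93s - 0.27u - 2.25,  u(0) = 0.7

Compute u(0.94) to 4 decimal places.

Midpoint: k1 = f(s_n, u_n); k2 = f(s_n + h/2, u_n + (h/2)·k1); u_{n+1} = u_n + h·k2.
s=0.000000, u=0.700000:
  k1 = f(0.000000, 0.700000) = -2.439000
  k2 = f(0.235000, 0.126835) = -2.065695
  u ← 0.700000 + 0.47·(-2.065695) = -0.270877
s=0.470000, u=-0.270877:
  k1 = f(0.470000, -0.270877) = -1.739763
  k2 = f(0.705000, -0.679721) = -1.410825
  u ← -0.270877 + 0.47·(-1.410825) = -0.933965
u(0.94) ≈ -0.9340

-0.9340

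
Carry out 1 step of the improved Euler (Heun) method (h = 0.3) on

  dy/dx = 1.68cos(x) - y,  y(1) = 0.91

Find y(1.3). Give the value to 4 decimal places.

0.8407

Heun: k1 = f(x_n, y_n); k2 = f(x_n + h, y_n + h·k1); y_{n+1} = y_n + (h/2)·(k1 + k2).
x=1.000000, y=0.910000:
  k1 = f(1.000000, 0.910000) = -0.002292
  k2 = f(1.300000, 0.909312) = -0.459914
  y ← 0.910000 + (0.3/2)·(-0.002292 + (-0.459914)) = 0.840669
y(1.3) ≈ 0.8407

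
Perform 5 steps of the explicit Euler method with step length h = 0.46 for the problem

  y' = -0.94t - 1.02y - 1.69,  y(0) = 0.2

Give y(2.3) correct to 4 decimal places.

Euler: y_{n+1} = y_n + h·f(t_n, y_n).
t=0.000000, y=0.200000: f=-1.894000 → y ← 0.200000 + 0.46·(-1.894000) = -0.671240
t=0.460000, y=-0.671240: f=-1.437735 → y ← -0.671240 + 0.46·(-1.437735) = -1.332598
t=0.920000, y=-1.332598: f=-1.195550 → y ← -1.332598 + 0.46·(-1.195550) = -1.882551
t=1.380000, y=-1.882551: f=-1.066998 → y ← -1.882551 + 0.46·(-1.066998) = -2.373370
t=1.840000, y=-2.373370: f=-0.998762 → y ← -2.373370 + 0.46·(-0.998762) = -2.832801
y(2.3) ≈ -2.8328

-2.8328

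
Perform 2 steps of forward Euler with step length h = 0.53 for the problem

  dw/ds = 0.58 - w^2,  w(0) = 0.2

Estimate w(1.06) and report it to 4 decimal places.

0.6683

Euler: w_{n+1} = w_n + h·f(s_n, w_n).
s=0.000000, w=0.200000: f=0.540000 → w ← 0.200000 + 0.53·0.540000 = 0.486200
s=0.530000, w=0.486200: f=0.343610 → w ← 0.486200 + 0.53·0.343610 = 0.668313
w(1.06) ≈ 0.6683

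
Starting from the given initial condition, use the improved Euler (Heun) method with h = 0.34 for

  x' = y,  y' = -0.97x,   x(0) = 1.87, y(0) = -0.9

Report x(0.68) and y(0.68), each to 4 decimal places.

0.8788, -1.8653

Heun on (x,y): k1 = f(t_n, state_n); k2 = f(t_n + h, state_n + h·k1); state_{n+1} = state_n + (h/2)·(k1 + k2).
0.000000: (1.870000, -0.900000)
  k1 = (-0.900000, -1.813900)
  predictor → (1.564000, -1.516726)
  k2 = (-1.516726, -1.517080)
  → (1.459157, -1.466267)
0.340000: (1.459157, -1.466267)
  k1 = (-1.466267, -1.415382)
  predictor → (0.960626, -1.947496)
  k2 = (-1.947496, -0.931807)
  → (0.878817, -1.865289)
(x(0.68), y(0.68)) ≈ (0.8788, -1.8653)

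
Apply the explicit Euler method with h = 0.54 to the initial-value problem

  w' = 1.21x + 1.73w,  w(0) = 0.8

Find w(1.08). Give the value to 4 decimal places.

Euler: w_{n+1} = w_n + h·f(x_n, w_n).
x=0.000000, w=0.800000: f=1.384000 → w ← 0.800000 + 0.54·1.384000 = 1.547360
x=0.540000, w=1.547360: f=3.330333 → w ← 1.547360 + 0.54·3.330333 = 3.345740
w(1.08) ≈ 3.3457

3.3457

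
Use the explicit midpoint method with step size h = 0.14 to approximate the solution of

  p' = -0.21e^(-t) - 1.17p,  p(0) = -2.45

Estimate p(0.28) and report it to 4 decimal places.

-1.8115

Midpoint: k1 = f(t_n, p_n); k2 = f(t_n + h/2, p_n + (h/2)·k1); p_{n+1} = p_n + h·k2.
t=0.000000, p=-2.450000:
  k1 = f(0.000000, -2.450000) = 2.656500
  k2 = f(0.070000, -2.264045) = 2.453130
  p ← -2.450000 + 0.14·2.453130 = -2.106562
t=0.140000, p=-2.106562:
  k1 = f(0.140000, -2.106562) = 2.282112
  k2 = f(0.210000, -1.946814) = 2.107550
  p ← -2.106562 + 0.14·2.107550 = -1.811505
p(0.28) ≈ -1.8115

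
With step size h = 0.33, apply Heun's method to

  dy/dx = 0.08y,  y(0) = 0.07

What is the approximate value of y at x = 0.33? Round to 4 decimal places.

Heun: k1 = f(x_n, y_n); k2 = f(x_n + h, y_n + h·k1); y_{n+1} = y_n + (h/2)·(k1 + k2).
x=0.000000, y=0.070000:
  k1 = f(0.000000, 0.070000) = 0.005600
  k2 = f(0.330000, 0.071848) = 0.005748
  y ← 0.070000 + (0.33/2)·(0.005600 + 0.005748) = 0.071872
y(0.33) ≈ 0.0719

0.0719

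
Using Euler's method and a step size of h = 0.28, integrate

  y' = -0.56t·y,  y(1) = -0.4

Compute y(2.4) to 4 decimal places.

Euler: y_{n+1} = y_n + h·f(t_n, y_n).
t=1.000000, y=-0.400000: f=0.224000 → y ← -0.400000 + 0.28·0.224000 = -0.337280
t=1.280000, y=-0.337280: f=0.241762 → y ← -0.337280 + 0.28·0.241762 = -0.269587
t=1.560000, y=-0.269587: f=0.235511 → y ← -0.269587 + 0.28·0.235511 = -0.203644
t=1.840000, y=-0.203644: f=0.209834 → y ← -0.203644 + 0.28·0.209834 = -0.144890
t=2.120000, y=-0.144890: f=0.172013 → y ← -0.144890 + 0.28·0.172013 = -0.096726
y(2.4) ≈ -0.0967

-0.0967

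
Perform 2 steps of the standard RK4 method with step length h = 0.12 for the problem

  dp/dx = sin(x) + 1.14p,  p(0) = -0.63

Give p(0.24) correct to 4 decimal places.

RK4: k1 = f(x_n, p_n); k2 = f(x_n + h/2, p_n + (h/2)·k1); k3 = f(x_n + h/2, p_n + (h/2)·k2); k4 = f(x_n + h, p_n + h·k3); p_{n+1} = p_n + (h/6)·(k1 + 2k2 + 2k3 + k4).
x=0.000000, p=-0.630000:
  k1 = f(0.000000, -0.630000) = -0.718200
  k2 = f(0.060000, -0.673092) = -0.707361
  k3 = f(0.060000, -0.672442) = -0.706619
  k4 = f(0.120000, -0.714794) = -0.695153
  p ← -0.630000 + (0.12/6)·(k1 + 2k2 + 2k3 + k4) = -0.714826
x=0.120000, p=-0.714826:
  k1 = f(0.120000, -0.714826) = -0.695190
  k2 = f(0.180000, -0.756538) = -0.683423
  k3 = f(0.180000, -0.755832) = -0.682619
  k4 = f(0.240000, -0.796741) = -0.670582
  p ← -0.714826 + (0.12/6)·(k1 + 2k2 + 2k3 + k4) = -0.796783
p(0.24) ≈ -0.7968

-0.7968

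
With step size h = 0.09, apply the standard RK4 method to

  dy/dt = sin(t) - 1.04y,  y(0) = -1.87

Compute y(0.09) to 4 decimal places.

RK4: k1 = f(t_n, y_n); k2 = f(t_n + h/2, y_n + (h/2)·k1); k3 = f(t_n + h/2, y_n + (h/2)·k2); k4 = f(t_n + h, y_n + h·k3); y_{n+1} = y_n + (h/6)·(k1 + 2k2 + 2k3 + k4).
t=0.000000, y=-1.870000:
  k1 = f(0.000000, -1.870000) = 1.944800
  k2 = f(0.045000, -1.782484) = 1.898768
  k3 = f(0.045000, -1.784555) = 1.900922
  k4 = f(0.090000, -1.698917) = 1.856752
  y ← -1.870000 + (0.09/6)·(k1 + 2k2 + 2k3 + k4) = -1.698986
y(0.09) ≈ -1.6990

-1.6990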